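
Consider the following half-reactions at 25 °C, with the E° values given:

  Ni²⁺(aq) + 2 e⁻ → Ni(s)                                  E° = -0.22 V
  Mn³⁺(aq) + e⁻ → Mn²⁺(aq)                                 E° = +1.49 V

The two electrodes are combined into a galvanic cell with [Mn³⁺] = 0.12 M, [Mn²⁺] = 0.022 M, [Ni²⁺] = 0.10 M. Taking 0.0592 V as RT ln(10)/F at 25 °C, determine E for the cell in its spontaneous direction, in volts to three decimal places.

+1.783 V

Mn³⁺/Mn²⁺ is the cathode (higher E°), Ni²⁺/Ni the anode: E°cell = +1.49 − (-0.22) = +1.71 V, n = 2.
Overall: 2 Mn³⁺(aq) + Ni(s) → 2 Mn²⁺(aq) + Ni²⁺(aq)
Q = [Mn²⁺]^2·[Ni²⁺] / ([Mn³⁺]^2); log Q = -2.474.
E = E° − (0.0592/n) log Q = +1.71 − (0.0592/2)(-2.474) = +1.783 V.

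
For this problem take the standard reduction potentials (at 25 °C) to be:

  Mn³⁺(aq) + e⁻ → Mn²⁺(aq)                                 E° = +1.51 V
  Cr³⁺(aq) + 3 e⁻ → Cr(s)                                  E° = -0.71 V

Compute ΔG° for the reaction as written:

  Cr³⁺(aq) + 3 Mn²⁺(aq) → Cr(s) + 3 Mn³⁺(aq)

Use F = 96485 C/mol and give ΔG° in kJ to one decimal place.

As written, Cr³⁺/Cr is reduced (cathode) and Mn³⁺/Mn²⁺ is oxidised (anode), so E°cell = (-0.71) − (+1.51) = -2.22 V.
Balancing electrons gives n = 3.
ΔG° = −nFE° = −(3)(96485)(-2.22) = 642,590 J = +642.6 kJ.

+642.6 kJ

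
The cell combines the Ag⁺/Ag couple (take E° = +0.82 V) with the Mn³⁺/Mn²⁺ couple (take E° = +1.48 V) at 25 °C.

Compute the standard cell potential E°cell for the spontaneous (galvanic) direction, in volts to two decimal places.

+0.66 V

The Mn³⁺/Mn²⁺ couple has the higher reduction potential, so it is the cathode; Ag⁺/Ag is oxidised at the anode.
E°cell = E°(cathode) − E°(anode) = (+1.48) − (+0.82) = +0.66 V.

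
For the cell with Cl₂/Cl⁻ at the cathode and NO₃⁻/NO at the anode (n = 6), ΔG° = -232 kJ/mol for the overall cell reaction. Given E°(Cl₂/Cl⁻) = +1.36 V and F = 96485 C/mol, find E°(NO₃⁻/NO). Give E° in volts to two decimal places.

E°cell = −ΔG°/(nF) = −(-232×10³)/((6)(96485)) = +0.401 V.
Since Cl₂/Cl⁻ is the cathode and NO₃⁻/NO the anode, E°cell = E°(Cl₂/Cl⁻) − E°(NO₃⁻/NO).
So E°(NO₃⁻/NO) = E°(Cl₂/Cl⁻) − E°cell = (+1.36) − (+0.401) = +0.96 V.

+0.96 V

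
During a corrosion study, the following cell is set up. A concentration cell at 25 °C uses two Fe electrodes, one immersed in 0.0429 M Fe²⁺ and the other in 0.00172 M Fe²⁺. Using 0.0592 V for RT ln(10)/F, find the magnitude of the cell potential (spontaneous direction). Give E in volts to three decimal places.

For a concentration cell E°cell = 0. The 0.0429 M side is the cathode (reduction is favoured where [Fe²⁺] is higher).
With n = 2, E = −(0.0592/2) log([Fe²⁺]ₐₙ/[Fe²⁺]꜀ₐₜ) = −(0.0592/2) log(0.00172/0.0429) = −(0.0592/2)(-1.397) = +0.041 V.

+0.041 V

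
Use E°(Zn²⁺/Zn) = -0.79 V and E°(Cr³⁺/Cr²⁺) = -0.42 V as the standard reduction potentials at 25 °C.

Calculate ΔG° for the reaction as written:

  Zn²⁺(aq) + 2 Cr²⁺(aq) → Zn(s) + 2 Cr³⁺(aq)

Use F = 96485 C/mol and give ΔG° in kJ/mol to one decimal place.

As written, Zn²⁺/Zn is reduced (cathode) and Cr³⁺/Cr²⁺ is oxidised (anode), so E°cell = (-0.79) − (-0.42) = -0.37 V.
Balancing electrons gives n = 2.
ΔG° = −nFE° = −(2)(96485)(-0.37) = 71,399 J = +71.4 kJ/mol.

+71.4 kJ/mol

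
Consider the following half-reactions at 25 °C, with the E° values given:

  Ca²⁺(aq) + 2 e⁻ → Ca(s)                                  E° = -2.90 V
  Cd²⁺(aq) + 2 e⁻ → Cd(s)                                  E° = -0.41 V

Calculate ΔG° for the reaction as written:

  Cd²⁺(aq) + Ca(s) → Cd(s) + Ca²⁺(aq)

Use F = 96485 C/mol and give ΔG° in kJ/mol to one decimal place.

As written, Cd²⁺/Cd is reduced (cathode) and Ca²⁺/Ca is oxidised (anode), so E°cell = (-0.41) − (-2.90) = +2.49 V.
Balancing electrons gives n = 2.
ΔG° = −nFE° = −(2)(96485)(+2.49) = -480,495 J = -480.5 kJ/mol.

-480.5 kJ/mol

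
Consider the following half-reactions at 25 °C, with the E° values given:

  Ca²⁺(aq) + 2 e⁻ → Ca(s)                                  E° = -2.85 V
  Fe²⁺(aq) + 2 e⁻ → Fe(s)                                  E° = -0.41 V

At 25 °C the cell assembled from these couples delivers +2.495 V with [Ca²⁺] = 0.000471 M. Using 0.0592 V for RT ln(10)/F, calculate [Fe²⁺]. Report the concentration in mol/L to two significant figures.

Fe²⁺/Fe is the cathode, Ca²⁺/Ca the anode: E°cell = +2.44 V, n = 2.
Overall reaction: Fe²⁺(aq) + Ca(s) → Fe(s) + Ca²⁺(aq); Q = [Ca²⁺]^1/[Fe²⁺]^1.
From E = E° − (0.0592/n) log Q: log Q = (E° − E)·n/0.0592 = (+2.44 − (+2.495))·2/0.0592 = -1.8581.
So 1·log[Fe²⁺] = 1·log(0.000471) − log Q = -3.3270 − (-1.8581) = -1.4689; [Fe²⁺] = 10^(-1.4689) ≈ 0.034 M.

0.034 M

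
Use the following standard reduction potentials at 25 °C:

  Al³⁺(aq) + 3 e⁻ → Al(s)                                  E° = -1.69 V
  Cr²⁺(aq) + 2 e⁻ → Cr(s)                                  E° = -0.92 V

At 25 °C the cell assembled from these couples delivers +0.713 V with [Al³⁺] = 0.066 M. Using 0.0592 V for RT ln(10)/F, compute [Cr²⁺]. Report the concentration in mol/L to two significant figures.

0.0019 M

Cr²⁺/Cr is the cathode, Al³⁺/Al the anode: E°cell = +0.77 V, n = 6.
Overall reaction: 3 Cr²⁺(aq) + 2 Al(s) → 3 Cr(s) + 2 Al³⁺(aq); Q = [Al³⁺]^2/[Cr²⁺]^3.
From E = E° − (0.0592/n) log Q: log Q = (E° − E)·n/0.0592 = (+0.77 − (+0.713))·6/0.0592 = 5.7770.
So 3·log[Cr²⁺] = 2·log(0.066) − log Q = -2.3609 − (5.7770) = -8.1379; log[Cr²⁺] = -8.1379 / 3 = -2.7126; [Cr²⁺] = 10^(-2.7126) ≈ 0.0019 M.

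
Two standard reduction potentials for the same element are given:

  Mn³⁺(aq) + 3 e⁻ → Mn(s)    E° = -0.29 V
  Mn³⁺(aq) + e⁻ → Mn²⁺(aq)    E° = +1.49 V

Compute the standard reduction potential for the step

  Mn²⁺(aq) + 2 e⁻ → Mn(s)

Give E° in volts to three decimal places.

-1.180 V

Sequential free energies add, so n₃E°₃ = n₁E°₁ + n₂E°₂.
With n₃ = 3, and the known step contributing 1×(+1.49) V, the unknown satisfies 2·E° = 3×(-0.29) − 1×(+1.49) = -2.360.
E° = -2.360 / 2 = -1.180 V.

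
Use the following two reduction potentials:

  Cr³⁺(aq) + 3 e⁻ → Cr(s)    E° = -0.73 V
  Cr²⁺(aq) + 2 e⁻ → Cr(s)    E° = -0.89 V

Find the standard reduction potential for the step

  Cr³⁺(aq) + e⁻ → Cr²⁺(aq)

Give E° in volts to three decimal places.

-0.410 V

Sequential free energies add, so n₃E°₃ = n₁E°₁ + n₂E°₂.
With n₃ = 3, and the known step contributing 2×(-0.89) V, the unknown satisfies 1·E° = 3×(-0.73) − 2×(-0.89) = -0.410.
E° = -0.410 / 1 = -0.410 V.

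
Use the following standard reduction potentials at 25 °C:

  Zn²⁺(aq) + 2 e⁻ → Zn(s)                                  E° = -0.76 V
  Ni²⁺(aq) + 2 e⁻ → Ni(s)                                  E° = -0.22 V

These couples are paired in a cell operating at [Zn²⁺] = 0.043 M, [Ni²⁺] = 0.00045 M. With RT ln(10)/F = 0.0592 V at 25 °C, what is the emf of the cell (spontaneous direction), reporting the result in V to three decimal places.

Ni²⁺/Ni is the cathode (higher E°), Zn²⁺/Zn the anode: E°cell = -0.22 − (-0.76) = +0.54 V, n = 2.
Overall: Ni²⁺(aq) + Zn(s) → Ni(s) + Zn²⁺(aq)
Q = [Zn²⁺] / ([Ni²⁺]); log Q = 1.980.
E = E° − (0.0592/n) log Q = +0.54 − (0.0592/2)(1.980) = +0.481 V.

+0.481 V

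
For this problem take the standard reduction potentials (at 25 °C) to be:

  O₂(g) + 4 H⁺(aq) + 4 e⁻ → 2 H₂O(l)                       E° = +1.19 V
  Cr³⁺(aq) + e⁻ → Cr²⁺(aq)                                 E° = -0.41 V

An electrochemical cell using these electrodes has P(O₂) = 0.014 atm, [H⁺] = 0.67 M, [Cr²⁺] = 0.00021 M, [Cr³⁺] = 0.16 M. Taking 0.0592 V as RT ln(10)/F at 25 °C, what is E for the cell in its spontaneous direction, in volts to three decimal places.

O₂/H₂O is the cathode (higher E°), Cr³⁺/Cr²⁺ the anode: E°cell = +1.19 − (-0.41) = +1.60 V, n = 4.
Overall: O₂(g) + 4 H⁺(aq) + 4 Cr²⁺(aq) → 2 H₂O(l) + 4 Cr³⁺(aq)
Q = [Cr³⁺]^4 / (P(O₂)·[H⁺]^4·[Cr²⁺]^4); log Q = 14.077.
E = E° − (0.0592/n) log Q = +1.60 − (0.0592/4)(14.077) = +1.392 V.

+1.392 V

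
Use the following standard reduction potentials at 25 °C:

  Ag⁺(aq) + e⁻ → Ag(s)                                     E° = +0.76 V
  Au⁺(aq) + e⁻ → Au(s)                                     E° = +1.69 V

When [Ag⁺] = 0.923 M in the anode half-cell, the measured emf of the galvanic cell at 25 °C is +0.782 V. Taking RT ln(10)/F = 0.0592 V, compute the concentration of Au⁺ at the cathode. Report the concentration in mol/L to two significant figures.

Au⁺/Au is the cathode, Ag⁺/Ag the anode: E°cell = +0.93 V, n = 1.
Overall reaction: Au⁺(aq) + Ag(s) → Au(s) + Ag⁺(aq); Q = [Ag⁺]^1/[Au⁺]^1.
From E = E° − (0.0592/n) log Q: log Q = (E° − E)·n/0.0592 = (+0.93 − (+0.782))·1/0.0592 = 2.5000.
So 1·log[Au⁺] = 1·log(0.923) − log Q = -0.0348 − (2.5000) = -2.5348; [Au⁺] = 10^(-2.5348) ≈ 0.0029 M.

0.0029 M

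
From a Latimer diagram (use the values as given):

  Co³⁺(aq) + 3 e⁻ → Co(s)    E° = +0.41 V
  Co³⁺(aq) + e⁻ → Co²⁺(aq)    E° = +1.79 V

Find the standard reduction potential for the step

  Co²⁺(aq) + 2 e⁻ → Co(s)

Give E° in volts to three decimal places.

-0.280 V

Sequential free energies add, so n₃E°₃ = n₁E°₁ + n₂E°₂.
With n₃ = 3, and the known step contributing 1×(+1.79) V, the unknown satisfies 2·E° = 3×(+0.41) − 1×(+1.79) = -0.560.
E° = -0.560 / 2 = -0.280 V.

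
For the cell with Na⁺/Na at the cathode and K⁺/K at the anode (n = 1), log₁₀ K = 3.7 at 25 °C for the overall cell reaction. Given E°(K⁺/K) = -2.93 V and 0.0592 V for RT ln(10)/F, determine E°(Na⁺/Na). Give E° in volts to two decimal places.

-2.71 V

E°cell = (0.0592/n)·log K = (0.0592/1)(3.7) = +0.219 V.
Since Na⁺/Na is the cathode and K⁺/K the anode, E°cell = E°(Na⁺/Na) − E°(K⁺/K).
So E°(Na⁺/Na) = E°cell + E°(K⁺/K) = +0.219 + (-2.93) = -2.71 V.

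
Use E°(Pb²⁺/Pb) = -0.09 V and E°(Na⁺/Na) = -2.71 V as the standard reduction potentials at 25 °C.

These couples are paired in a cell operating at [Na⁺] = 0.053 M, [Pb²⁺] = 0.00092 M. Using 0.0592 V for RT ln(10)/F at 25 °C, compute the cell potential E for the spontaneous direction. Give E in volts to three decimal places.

+2.606 V

Pb²⁺/Pb is the cathode (higher E°), Na⁺/Na the anode: E°cell = -0.09 − (-2.71) = +2.62 V, n = 2.
Overall: Pb²⁺(aq) + 2 Na(s) → Pb(s) + 2 Na⁺(aq)
Q = [Na⁺]^2 / ([Pb²⁺]); log Q = 0.485.
E = E° − (0.0592/n) log Q = +2.62 − (0.0592/2)(0.485) = +2.606 V.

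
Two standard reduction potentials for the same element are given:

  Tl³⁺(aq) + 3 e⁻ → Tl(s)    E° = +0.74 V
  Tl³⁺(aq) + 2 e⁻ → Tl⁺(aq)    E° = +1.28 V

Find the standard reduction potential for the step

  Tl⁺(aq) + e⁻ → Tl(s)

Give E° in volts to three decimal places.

Sequential free energies add, so n₃E°₃ = n₁E°₁ + n₂E°₂.
With n₃ = 3, and the known step contributing 2×(+1.28) V, the unknown satisfies 1·E° = 3×(+0.74) − 2×(+1.28) = -0.340.
E° = -0.340 / 1 = -0.340 V.

-0.340 V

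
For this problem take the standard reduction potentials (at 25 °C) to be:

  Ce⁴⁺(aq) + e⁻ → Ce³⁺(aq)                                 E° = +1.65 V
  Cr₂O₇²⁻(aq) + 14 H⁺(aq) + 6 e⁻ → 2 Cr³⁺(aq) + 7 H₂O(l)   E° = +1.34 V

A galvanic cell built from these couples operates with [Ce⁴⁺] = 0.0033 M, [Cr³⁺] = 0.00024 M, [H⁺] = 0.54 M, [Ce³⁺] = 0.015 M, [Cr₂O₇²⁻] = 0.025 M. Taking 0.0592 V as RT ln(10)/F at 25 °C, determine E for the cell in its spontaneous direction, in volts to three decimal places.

+0.252 V

Ce⁴⁺/Ce³⁺ is the cathode (higher E°), Cr₂O₇²⁻/Cr³⁺ the anode: E°cell = +1.65 − (+1.34) = +0.31 V, n = 6.
Overall: 6 Ce⁴⁺(aq) + 2 Cr³⁺(aq) + 7 H₂O(l) → 6 Ce³⁺(aq) + Cr₂O₇²⁻(aq) + 14 H⁺(aq)
Q = [Ce³⁺]^6·[Cr₂O₇²⁻]·[H⁺]^14 / ([Ce⁴⁺]^6·[Cr³⁺]^2); log Q = 5.836.
E = E° − (0.0592/n) log Q = +0.31 − (0.0592/6)(5.836) = +0.252 V.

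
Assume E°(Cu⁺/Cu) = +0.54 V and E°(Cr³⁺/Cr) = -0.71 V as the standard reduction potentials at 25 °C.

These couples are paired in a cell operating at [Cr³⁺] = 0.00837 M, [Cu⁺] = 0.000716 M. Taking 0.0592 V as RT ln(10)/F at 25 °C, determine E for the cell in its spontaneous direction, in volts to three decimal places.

+1.105 V

Cu⁺/Cu is the cathode (higher E°), Cr³⁺/Cr the anode: E°cell = +0.54 − (-0.71) = +1.25 V, n = 3.
Overall: 3 Cu⁺(aq) + Cr(s) → 3 Cu(s) + Cr³⁺(aq)
Q = [Cr³⁺] / ([Cu⁺]^3); log Q = 7.358.
E = E° − (0.0592/n) log Q = +1.25 − (0.0592/3)(7.358) = +1.105 V.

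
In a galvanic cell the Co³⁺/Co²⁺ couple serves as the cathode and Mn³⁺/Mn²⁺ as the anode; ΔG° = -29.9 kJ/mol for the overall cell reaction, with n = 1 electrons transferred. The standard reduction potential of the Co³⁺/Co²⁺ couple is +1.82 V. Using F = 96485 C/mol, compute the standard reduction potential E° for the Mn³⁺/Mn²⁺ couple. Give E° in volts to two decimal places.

+1.51 V

E°cell = −ΔG°/(nF) = −(-29.9×10³)/((1)(96485)) = +0.310 V.
Since Co³⁺/Co²⁺ is the cathode and Mn³⁺/Mn²⁺ the anode, E°cell = E°(Co³⁺/Co²⁺) − E°(Mn³⁺/Mn²⁺).
So E°(Mn³⁺/Mn²⁺) = E°(Co³⁺/Co²⁺) − E°cell = (+1.82) − (+0.310) = +1.51 V.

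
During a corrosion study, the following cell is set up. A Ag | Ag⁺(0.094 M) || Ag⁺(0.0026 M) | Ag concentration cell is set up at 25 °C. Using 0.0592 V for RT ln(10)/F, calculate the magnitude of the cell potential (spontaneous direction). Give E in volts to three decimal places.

+0.092 V

For a concentration cell E°cell = 0. The 0.094 M side is the cathode (reduction is favoured where [Ag⁺] is higher).
With n = 1, E = −(0.0592/1) log([Ag⁺]ₐₙ/[Ag⁺]꜀ₐₜ) = −(0.0592/1) log(0.0026/0.094) = −(0.0592/1)(-1.558) = +0.092 V.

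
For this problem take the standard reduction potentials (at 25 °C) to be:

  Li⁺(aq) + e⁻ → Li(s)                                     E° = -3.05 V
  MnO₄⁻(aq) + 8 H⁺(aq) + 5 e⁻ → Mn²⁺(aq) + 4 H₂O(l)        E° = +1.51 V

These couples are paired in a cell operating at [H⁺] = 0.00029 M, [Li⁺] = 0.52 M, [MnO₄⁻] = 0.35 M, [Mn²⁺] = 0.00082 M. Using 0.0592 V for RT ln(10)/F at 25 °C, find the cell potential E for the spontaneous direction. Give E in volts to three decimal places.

MnO₄⁻/Mn²⁺ is the cathode (higher E°), Li⁺/Li the anode: E°cell = +1.51 − (-3.05) = +4.56 V, n = 5.
Overall: MnO₄⁻(aq) + 8 H⁺(aq) + 5 Li(s) → Mn²⁺(aq) + 4 H₂O(l) + 5 Li⁺(aq)
Q = [Mn²⁺]·[Li⁺]^5 / ([MnO₄⁻]·[H⁺]^8); log Q = 24.251.
E = E° − (0.0592/n) log Q = +4.56 − (0.0592/5)(24.251) = +4.273 V.

+4.273 V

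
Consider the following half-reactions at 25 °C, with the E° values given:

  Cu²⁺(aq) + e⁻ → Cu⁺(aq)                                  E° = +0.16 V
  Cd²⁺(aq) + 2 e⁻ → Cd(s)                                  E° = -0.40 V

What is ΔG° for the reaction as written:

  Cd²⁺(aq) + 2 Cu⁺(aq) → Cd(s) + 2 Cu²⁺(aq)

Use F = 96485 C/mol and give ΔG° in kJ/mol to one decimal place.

As written, Cd²⁺/Cd is reduced (cathode) and Cu²⁺/Cu⁺ is oxidised (anode), so E°cell = (-0.40) − (+0.16) = -0.56 V.
Balancing electrons gives n = 2.
ΔG° = −nFE° = −(2)(96485)(-0.56) = 108,063 J = +108.1 kJ/mol.

+108.1 kJ/mol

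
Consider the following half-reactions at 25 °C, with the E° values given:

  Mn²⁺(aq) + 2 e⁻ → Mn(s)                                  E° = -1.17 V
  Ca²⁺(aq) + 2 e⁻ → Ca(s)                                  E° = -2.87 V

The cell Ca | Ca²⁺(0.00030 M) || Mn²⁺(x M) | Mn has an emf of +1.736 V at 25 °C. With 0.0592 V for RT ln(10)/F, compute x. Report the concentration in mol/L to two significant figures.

0.0049 M

Mn²⁺/Mn is the cathode, Ca²⁺/Ca the anode: E°cell = +1.70 V, n = 2.
Overall reaction: Mn²⁺(aq) + Ca(s) → Mn(s) + Ca²⁺(aq); Q = [Ca²⁺]^1/[Mn²⁺]^1.
From E = E° − (0.0592/n) log Q: log Q = (E° − E)·n/0.0592 = (+1.70 − (+1.736))·2/0.0592 = -1.2162.
So 1·log[Mn²⁺] = 1·log(0.0003) − log Q = -3.5229 − (-1.2162) = -2.3067; [Mn²⁺] = 10^(-2.3067) ≈ 0.0049 M.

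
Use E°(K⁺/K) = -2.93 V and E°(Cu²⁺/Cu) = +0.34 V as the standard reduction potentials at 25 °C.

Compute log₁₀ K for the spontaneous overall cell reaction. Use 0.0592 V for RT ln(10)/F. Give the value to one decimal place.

Cathode: Cu²⁺/Cu; anode: K⁺/K. E°cell = +3.27 V, n = 2.
log K = nE°cell / 0.0592 = (2)(+3.27) / 0.0592 = 110.5.

110.5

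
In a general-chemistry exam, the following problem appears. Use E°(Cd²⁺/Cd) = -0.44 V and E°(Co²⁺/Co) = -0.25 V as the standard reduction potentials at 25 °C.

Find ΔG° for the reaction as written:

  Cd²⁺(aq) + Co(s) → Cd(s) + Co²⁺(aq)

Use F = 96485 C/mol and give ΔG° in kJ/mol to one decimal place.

+36.7 kJ/mol

As written, Cd²⁺/Cd is reduced (cathode) and Co²⁺/Co is oxidised (anode), so E°cell = (-0.44) − (-0.25) = -0.19 V.
Balancing electrons gives n = 2.
ΔG° = −nFE° = −(2)(96485)(-0.19) = 36,664 J = +36.7 kJ/mol.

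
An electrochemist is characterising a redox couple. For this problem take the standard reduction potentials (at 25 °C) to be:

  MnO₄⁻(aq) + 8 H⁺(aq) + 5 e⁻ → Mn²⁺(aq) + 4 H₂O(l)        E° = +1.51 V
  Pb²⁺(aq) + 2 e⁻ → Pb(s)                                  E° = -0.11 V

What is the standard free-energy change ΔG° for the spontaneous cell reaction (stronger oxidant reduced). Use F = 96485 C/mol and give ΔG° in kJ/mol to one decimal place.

MnO₄⁻/Mn²⁺ (E° = +1.51 V) is the cathode; Pb²⁺/Pb (E° = -0.11 V) is the anode, so E°cell = +1.62 V.
Balancing electrons gives n = 10 (lcm of 5 and 2).
ΔG° = −nFE° = −(10)(96485)(+1.62) = -1,563,057 J = -1563.1 kJ/mol.

-1563.1 kJ/mol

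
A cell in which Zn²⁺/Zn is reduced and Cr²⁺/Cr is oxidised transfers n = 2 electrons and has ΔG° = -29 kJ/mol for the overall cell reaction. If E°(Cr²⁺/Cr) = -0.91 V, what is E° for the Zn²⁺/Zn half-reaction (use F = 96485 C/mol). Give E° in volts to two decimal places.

-0.76 V

E°cell = −ΔG°/(nF) = −(-29×10³)/((2)(96485)) = +0.150 V.
Since Zn²⁺/Zn is the cathode and Cr²⁺/Cr the anode, E°cell = E°(Zn²⁺/Zn) − E°(Cr²⁺/Cr).
So E°(Zn²⁺/Zn) = E°cell + E°(Cr²⁺/Cr) = +0.150 + (-0.91) = -0.76 V.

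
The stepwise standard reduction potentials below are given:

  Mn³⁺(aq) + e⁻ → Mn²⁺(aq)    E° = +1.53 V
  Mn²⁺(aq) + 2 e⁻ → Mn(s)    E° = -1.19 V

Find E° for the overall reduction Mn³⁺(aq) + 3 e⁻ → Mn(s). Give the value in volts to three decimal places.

Adding the free-energy changes (−nFE°) of the two steps gives −n₃FE°₃ = −n₁FE°₁ − n₂FE°₂.
E°₃ = (1×+1.53 + 2×-1.19) / 3 = (-0.850) / 3 = -0.283 V.

-0.283 V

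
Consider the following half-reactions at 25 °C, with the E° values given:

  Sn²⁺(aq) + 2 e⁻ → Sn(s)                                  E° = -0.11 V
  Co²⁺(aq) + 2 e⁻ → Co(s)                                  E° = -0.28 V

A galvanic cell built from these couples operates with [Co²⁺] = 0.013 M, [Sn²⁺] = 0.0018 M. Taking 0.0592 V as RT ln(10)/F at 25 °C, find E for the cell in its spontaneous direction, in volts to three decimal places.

+0.145 V

Sn²⁺/Sn is the cathode (higher E°), Co²⁺/Co the anode: E°cell = -0.11 − (-0.28) = +0.17 V, n = 2.
Overall: Sn²⁺(aq) + Co(s) → Sn(s) + Co²⁺(aq)
Q = [Co²⁺] / ([Sn²⁺]); log Q = 0.859.
E = E° − (0.0592/n) log Q = +0.17 − (0.0592/2)(0.859) = +0.145 V.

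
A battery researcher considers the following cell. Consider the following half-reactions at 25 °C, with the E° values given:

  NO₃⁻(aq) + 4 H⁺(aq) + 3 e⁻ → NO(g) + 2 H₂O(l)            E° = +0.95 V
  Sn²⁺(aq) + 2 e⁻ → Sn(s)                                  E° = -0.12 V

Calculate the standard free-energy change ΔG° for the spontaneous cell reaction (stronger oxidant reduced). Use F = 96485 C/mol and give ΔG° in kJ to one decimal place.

NO₃⁻/NO (E° = +0.95 V) is the cathode; Sn²⁺/Sn (E° = -0.12 V) is the anode, so E°cell = +1.07 V.
Balancing electrons gives n = 6 (lcm of 3 and 2).
ΔG° = −nFE° = −(6)(96485)(+1.07) = -619,434 J = -619.4 kJ.

-619.4 kJ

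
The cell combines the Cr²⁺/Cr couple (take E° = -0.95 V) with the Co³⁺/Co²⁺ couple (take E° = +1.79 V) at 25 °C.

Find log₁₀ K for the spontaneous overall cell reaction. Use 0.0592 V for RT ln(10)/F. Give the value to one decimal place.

92.6

Cathode: Co³⁺/Co²⁺; anode: Cr²⁺/Cr. E°cell = +2.74 V, n = 2.
log K = nE°cell / 0.0592 = (2)(+2.74) / 0.0592 = 92.6.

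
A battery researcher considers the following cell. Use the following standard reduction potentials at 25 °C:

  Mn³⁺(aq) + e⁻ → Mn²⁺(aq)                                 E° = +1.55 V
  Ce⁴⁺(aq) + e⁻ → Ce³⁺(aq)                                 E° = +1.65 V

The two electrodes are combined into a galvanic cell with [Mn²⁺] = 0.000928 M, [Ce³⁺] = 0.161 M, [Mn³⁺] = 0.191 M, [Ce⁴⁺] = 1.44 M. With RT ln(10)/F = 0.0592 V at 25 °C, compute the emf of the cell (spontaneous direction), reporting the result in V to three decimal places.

Ce⁴⁺/Ce³⁺ is the cathode (higher E°), Mn³⁺/Mn²⁺ the anode: E°cell = +1.65 − (+1.55) = +0.10 V, n = 1.
Overall: Ce⁴⁺(aq) + Mn²⁺(aq) → Ce³⁺(aq) + Mn³⁺(aq)
Q = [Ce³⁺]·[Mn³⁺] / ([Ce⁴⁺]·[Mn²⁺]); log Q = 1.362.
E = E° − (0.0592/n) log Q = +0.10 − (0.0592/1)(1.362) = +0.019 V.

+0.019 V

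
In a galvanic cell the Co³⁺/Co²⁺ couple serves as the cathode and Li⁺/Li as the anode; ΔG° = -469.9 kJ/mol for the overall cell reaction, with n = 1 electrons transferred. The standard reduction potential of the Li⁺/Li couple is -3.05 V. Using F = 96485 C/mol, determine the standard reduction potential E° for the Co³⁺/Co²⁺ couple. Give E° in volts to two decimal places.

+1.82 V

E°cell = −ΔG°/(nF) = −(-469.9×10³)/((1)(96485)) = +4.870 V.
Since Co³⁺/Co²⁺ is the cathode and Li⁺/Li the anode, E°cell = E°(Co³⁺/Co²⁺) − E°(Li⁺/Li).
So E°(Co³⁺/Co²⁺) = E°cell + E°(Li⁺/Li) = +4.870 + (-3.05) = +1.82 V.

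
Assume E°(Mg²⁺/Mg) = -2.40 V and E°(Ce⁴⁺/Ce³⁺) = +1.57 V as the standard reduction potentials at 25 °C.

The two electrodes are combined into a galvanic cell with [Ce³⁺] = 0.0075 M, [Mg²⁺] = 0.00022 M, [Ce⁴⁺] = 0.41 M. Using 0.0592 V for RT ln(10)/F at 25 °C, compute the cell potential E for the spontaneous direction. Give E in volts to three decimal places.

+4.181 V

Ce⁴⁺/Ce³⁺ is the cathode (higher E°), Mg²⁺/Mg the anode: E°cell = +1.57 − (-2.40) = +3.97 V, n = 2.
Overall: 2 Ce⁴⁺(aq) + Mg(s) → 2 Ce³⁺(aq) + Mg²⁺(aq)
Q = [Ce³⁺]^2·[Mg²⁺] / ([Ce⁴⁺]^2); log Q = -7.133.
E = E° − (0.0592/n) log Q = +3.97 − (0.0592/2)(-7.133) = +4.181 V.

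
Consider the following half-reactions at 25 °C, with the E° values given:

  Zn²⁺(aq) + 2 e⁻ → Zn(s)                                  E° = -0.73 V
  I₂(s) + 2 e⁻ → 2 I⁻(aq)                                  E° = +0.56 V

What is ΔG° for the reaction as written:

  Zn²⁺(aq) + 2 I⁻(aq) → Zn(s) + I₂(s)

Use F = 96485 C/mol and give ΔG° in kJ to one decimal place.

As written, Zn²⁺/Zn is reduced (cathode) and I₂/I⁻ is oxidised (anode), so E°cell = (-0.73) − (+0.56) = -1.29 V.
Balancing electrons gives n = 2.
ΔG° = −nFE° = −(2)(96485)(-1.29) = 248,931 J = +248.9 kJ.

+248.9 kJ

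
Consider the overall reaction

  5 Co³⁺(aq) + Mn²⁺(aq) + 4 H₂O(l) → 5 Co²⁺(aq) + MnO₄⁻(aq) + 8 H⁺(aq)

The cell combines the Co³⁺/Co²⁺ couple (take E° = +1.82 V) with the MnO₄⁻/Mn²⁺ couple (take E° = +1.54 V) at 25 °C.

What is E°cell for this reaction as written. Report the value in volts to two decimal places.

The Co³⁺/Co²⁺ couple has the higher reduction potential, so it is the cathode; MnO₄⁻/Mn²⁺ is oxidised at the anode.
E°cell = E°(cathode) − E°(anode) = (+1.82) − (+1.54) = +0.28 V.

+0.28 V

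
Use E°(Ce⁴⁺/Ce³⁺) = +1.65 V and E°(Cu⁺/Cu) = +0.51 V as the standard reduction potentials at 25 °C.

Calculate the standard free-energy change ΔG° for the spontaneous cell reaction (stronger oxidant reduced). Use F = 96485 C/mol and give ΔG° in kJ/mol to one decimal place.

Ce⁴⁺/Ce³⁺ (E° = +1.65 V) is the cathode; Cu⁺/Cu (E° = +0.51 V) is the anode, so E°cell = +1.14 V.
Balancing electrons gives n = 1 (lcm of 1 and 1).
ΔG° = −nFE° = −(1)(96485)(+1.14) = -109,993 J = -110.0 kJ/mol.

-110.0 kJ/mol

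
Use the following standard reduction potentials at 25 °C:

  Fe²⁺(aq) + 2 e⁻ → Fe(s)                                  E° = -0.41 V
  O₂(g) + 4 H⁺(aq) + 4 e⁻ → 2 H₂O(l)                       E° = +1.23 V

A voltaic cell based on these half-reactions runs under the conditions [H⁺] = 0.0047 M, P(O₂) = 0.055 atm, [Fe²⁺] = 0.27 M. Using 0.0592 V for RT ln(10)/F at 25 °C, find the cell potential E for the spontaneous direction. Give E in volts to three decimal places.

O₂/H₂O is the cathode (higher E°), Fe²⁺/Fe the anode: E°cell = +1.23 − (-0.41) = +1.64 V, n = 4.
Overall: O₂(g) + 4 H⁺(aq) + 2 Fe(s) → 2 H₂O(l) + 2 Fe²⁺(aq)
Q = [Fe²⁺]^2 / (P(O₂)·[H⁺]^4); log Q = 9.434.
E = E° − (0.0592/n) log Q = +1.64 − (0.0592/4)(9.434) = +1.500 V.

+1.500 V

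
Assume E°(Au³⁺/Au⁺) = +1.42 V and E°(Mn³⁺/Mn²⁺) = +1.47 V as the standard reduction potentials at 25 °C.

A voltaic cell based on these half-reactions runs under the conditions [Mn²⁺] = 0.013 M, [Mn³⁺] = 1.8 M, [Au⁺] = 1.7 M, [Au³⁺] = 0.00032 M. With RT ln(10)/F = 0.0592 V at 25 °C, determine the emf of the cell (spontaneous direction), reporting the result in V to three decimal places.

Mn³⁺/Mn²⁺ is the cathode (higher E°), Au³⁺/Au⁺ the anode: E°cell = +1.47 − (+1.42) = +0.05 V, n = 2.
Overall: 2 Mn³⁺(aq) + Au⁺(aq) → 2 Mn²⁺(aq) + Au³⁺(aq)
Q = [Mn²⁺]^2·[Au³⁺] / ([Mn³⁺]^2·[Au⁺]); log Q = -8.008.
E = E° − (0.0592/n) log Q = +0.05 − (0.0592/2)(-8.008) = +0.287 V.

+0.287 V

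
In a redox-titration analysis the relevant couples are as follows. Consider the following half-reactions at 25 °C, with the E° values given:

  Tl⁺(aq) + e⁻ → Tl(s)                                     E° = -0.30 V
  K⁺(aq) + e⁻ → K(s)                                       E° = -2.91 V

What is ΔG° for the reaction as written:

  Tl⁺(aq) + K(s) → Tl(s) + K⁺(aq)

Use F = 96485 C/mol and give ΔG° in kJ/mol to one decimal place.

As written, Tl⁺/Tl is reduced (cathode) and K⁺/K is oxidised (anode), so E°cell = (-0.30) − (-2.91) = +2.61 V.
Balancing electrons gives n = 1.
ΔG° = −nFE° = −(1)(96485)(+2.61) = -251,826 J = -251.8 kJ/mol.

-251.8 kJ/mol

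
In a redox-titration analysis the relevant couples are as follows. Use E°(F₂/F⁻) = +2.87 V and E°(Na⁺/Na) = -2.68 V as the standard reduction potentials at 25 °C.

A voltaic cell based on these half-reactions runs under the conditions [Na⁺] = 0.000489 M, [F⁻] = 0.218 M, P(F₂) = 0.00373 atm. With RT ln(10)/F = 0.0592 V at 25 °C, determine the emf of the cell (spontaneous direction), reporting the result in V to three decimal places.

+5.713 V

F₂/F⁻ is the cathode (higher E°), Na⁺/Na the anode: E°cell = +2.87 − (-2.68) = +5.55 V, n = 2.
Overall: F₂(g) + 2 Na(s) → 2 F⁻(aq) + 2 Na⁺(aq)
Q = [F⁻]^2·[Na⁺]^2 / (P(F₂)); log Q = -5.516.
E = E° − (0.0592/n) log Q = +5.55 − (0.0592/2)(-5.516) = +5.713 V.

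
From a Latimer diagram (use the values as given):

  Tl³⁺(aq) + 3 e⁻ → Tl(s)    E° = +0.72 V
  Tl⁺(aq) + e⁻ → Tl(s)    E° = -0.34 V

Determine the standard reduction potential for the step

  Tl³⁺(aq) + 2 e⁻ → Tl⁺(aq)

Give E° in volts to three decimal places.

+1.250 V

Sequential free energies add, so n₃E°₃ = n₁E°₁ + n₂E°₂.
With n₃ = 3, and the known step contributing 1×(-0.34) V, the unknown satisfies 2·E° = 3×(+0.72) − 1×(-0.34) = +2.500.
E° = +2.500 / 2 = +1.250 V.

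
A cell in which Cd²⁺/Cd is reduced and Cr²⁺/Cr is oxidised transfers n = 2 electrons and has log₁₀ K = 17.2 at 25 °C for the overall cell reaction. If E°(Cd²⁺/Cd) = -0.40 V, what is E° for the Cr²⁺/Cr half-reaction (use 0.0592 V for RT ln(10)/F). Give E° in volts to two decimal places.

-0.91 V

E°cell = (0.0592/n)·log K = (0.0592/2)(17.2) = +0.509 V.
Since Cd²⁺/Cd is the cathode and Cr²⁺/Cr the anode, E°cell = E°(Cd²⁺/Cd) − E°(Cr²⁺/Cr).
So E°(Cr²⁺/Cr) = E°(Cd²⁺/Cd) − E°cell = (-0.40) − (+0.509) = -0.91 V.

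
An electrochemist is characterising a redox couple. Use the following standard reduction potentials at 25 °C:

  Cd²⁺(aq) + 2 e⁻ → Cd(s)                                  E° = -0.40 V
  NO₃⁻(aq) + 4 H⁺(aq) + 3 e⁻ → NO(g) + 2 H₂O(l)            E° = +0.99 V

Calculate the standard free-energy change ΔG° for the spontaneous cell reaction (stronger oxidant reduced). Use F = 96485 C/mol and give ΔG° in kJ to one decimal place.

-804.7 kJ

NO₃⁻/NO (E° = +0.99 V) is the cathode; Cd²⁺/Cd (E° = -0.40 V) is the anode, so E°cell = +1.39 V.
Balancing electrons gives n = 6 (lcm of 3 and 2).
ΔG° = −nFE° = −(6)(96485)(+1.39) = -804,685 J = -804.7 kJ.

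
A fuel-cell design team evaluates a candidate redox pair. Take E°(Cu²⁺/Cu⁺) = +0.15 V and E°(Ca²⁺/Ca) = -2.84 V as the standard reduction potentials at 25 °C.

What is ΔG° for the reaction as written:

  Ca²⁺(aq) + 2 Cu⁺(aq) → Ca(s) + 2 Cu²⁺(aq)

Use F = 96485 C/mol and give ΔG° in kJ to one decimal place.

+577.0 kJ

As written, Ca²⁺/Ca is reduced (cathode) and Cu²⁺/Cu⁺ is oxidised (anode), so E°cell = (-2.84) − (+0.15) = -2.99 V.
Balancing electrons gives n = 2.
ΔG° = −nFE° = −(2)(96485)(-2.99) = 576,980 J = +577.0 kJ.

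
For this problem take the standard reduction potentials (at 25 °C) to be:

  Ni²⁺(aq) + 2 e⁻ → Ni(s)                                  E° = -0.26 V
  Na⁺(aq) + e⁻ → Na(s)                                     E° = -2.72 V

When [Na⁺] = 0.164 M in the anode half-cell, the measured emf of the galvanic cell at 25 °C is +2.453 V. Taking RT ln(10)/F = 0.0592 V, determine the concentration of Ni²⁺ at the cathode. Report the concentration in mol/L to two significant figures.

Ni²⁺/Ni is the cathode, Na⁺/Na the anode: E°cell = +2.46 V, n = 2.
Overall reaction: Ni²⁺(aq) + 2 Na(s) → Ni(s) + 2 Na⁺(aq); Q = [Na⁺]^2/[Ni²⁺]^1.
From E = E° − (0.0592/n) log Q: log Q = (E° − E)·n/0.0592 = (+2.46 − (+2.453))·2/0.0592 = 0.2365.
So 1·log[Ni²⁺] = 2·log(0.164) − log Q = -1.5703 − (0.2365) = -1.8068; [Ni²⁺] = 10^(-1.8068) ≈ 0.016 M.

0.016 M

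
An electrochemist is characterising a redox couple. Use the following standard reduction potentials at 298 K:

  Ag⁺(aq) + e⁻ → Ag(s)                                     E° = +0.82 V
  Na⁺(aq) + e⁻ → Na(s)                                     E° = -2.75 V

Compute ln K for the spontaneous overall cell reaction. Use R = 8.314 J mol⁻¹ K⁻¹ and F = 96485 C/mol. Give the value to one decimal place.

Cathode: Ag⁺/Ag; anode: Na⁺/Na. E°cell = (+0.82) − (-2.75) = +3.57 V, with n = 1.
ΔG° = −nFE° = −RT ln K, so ln K = nFE°/(RT) = (1)(96485)(+3.57) / ((8.314)(298)) = 139.028.

139.0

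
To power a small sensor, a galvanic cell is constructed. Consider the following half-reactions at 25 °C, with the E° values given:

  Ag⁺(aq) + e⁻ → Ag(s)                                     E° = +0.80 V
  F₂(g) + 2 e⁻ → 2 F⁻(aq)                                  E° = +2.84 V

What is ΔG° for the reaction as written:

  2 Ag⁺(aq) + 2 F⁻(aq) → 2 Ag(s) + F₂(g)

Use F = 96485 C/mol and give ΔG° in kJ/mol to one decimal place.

+393.7 kJ/mol

As written, Ag⁺/Ag is reduced (cathode) and F₂/F⁻ is oxidised (anode), so E°cell = (+0.80) − (+2.84) = -2.04 V.
Balancing electrons gives n = 2.
ΔG° = −nFE° = −(2)(96485)(-2.04) = 393,659 J = +393.7 kJ/mol.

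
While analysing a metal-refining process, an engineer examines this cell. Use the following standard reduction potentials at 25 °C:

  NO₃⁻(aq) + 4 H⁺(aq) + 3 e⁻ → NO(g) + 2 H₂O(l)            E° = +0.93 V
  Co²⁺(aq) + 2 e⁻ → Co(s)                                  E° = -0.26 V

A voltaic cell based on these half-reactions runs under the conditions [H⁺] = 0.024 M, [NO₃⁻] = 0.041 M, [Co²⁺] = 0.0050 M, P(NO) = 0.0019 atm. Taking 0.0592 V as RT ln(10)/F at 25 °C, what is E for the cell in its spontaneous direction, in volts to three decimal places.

NO₃⁻/NO is the cathode (higher E°), Co²⁺/Co the anode: E°cell = +0.93 − (-0.26) = +1.19 V, n = 6.
Overall: 2 NO₃⁻(aq) + 8 H⁺(aq) + 3 Co(s) → 2 NO(g) + 4 H₂O(l) + 3 Co²⁺(aq)
Q = P(NO)^2·[Co²⁺]^3 / ([NO₃⁻]^2·[H⁺]^8); log Q = 3.387.
E = E° − (0.0592/n) log Q = +1.19 − (0.0592/6)(3.387) = +1.157 V.

+1.157 V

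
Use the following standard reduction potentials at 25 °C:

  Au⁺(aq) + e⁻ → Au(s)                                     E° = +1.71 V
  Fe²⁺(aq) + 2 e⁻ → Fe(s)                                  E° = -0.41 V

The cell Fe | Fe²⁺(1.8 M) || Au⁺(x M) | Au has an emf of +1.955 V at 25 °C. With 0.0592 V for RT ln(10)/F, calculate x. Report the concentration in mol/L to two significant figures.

0.0022 M

Au⁺/Au is the cathode, Fe²⁺/Fe the anode: E°cell = +2.12 V, n = 2.
Overall reaction: 2 Au⁺(aq) + Fe(s) → 2 Au(s) + Fe²⁺(aq); Q = [Fe²⁺]^1/[Au⁺]^2.
From E = E° − (0.0592/n) log Q: log Q = (E° − E)·n/0.0592 = (+2.12 − (+1.955))·2/0.0592 = 5.5743.
So 2·log[Au⁺] = 1·log(1.8) − log Q = 0.2553 − (5.5743) = -5.3190; log[Au⁺] = -5.3190 / 2 = -2.6595; [Au⁺] = 10^(-2.6595) ≈ 0.0022 M.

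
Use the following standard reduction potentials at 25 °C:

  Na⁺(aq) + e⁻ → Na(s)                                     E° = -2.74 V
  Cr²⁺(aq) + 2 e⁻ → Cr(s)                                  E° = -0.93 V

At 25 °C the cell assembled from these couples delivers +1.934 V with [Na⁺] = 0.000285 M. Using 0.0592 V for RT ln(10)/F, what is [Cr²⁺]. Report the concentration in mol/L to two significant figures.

Cr²⁺/Cr is the cathode, Na⁺/Na the anode: E°cell = +1.81 V, n = 2.
Overall reaction: Cr²⁺(aq) + 2 Na(s) → Cr(s) + 2 Na⁺(aq); Q = [Na⁺]^2/[Cr²⁺]^1.
From E = E° − (0.0592/n) log Q: log Q = (E° − E)·n/0.0592 = (+1.81 − (+1.934))·2/0.0592 = -4.1892.
So 1·log[Cr²⁺] = 2·log(0.000285) − log Q = -7.0903 − (-4.1892) = -2.9011; [Cr²⁺] = 10^(-2.9011) ≈ 0.0013 M.

0.0013 M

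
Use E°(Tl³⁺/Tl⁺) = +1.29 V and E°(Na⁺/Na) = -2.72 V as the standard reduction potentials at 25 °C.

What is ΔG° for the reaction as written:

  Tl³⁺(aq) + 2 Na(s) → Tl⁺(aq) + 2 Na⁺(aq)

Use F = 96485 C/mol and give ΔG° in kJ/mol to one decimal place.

-773.8 kJ/mol

As written, Tl³⁺/Tl⁺ is reduced (cathode) and Na⁺/Na is oxidised (anode), so E°cell = (+1.29) − (-2.72) = +4.01 V.
Balancing electrons gives n = 2.
ΔG° = −nFE° = −(2)(96485)(+4.01) = -773,810 J = -773.8 kJ/mol.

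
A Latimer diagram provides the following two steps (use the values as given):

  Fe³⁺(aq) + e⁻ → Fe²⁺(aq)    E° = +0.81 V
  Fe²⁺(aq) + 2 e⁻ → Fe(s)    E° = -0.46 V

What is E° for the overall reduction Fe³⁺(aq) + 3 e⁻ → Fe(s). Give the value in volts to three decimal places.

-0.037 V

Standard free energies of sequential steps add: ΔG°₃ = ΔG°₁ + ΔG°₂, so n₃E°₃ = n₁E°₁ + n₂E°₂.
E°₃ = (1×+0.81 + 2×-0.46) / 3 = (-0.110) / 3 = -0.037 V.
Simply averaging or adding the two E° values would be wrong; the electron-weighted sum is required.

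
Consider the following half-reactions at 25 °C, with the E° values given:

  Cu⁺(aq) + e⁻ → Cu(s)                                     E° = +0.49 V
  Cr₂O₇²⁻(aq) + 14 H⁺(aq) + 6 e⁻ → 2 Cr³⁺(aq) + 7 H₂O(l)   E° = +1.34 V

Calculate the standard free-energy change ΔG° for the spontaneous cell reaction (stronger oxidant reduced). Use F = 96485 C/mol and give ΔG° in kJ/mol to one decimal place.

Cr₂O₇²⁻/Cr³⁺ (E° = +1.34 V) is the cathode; Cu⁺/Cu (E° = +0.49 V) is the anode, so E°cell = +0.85 V.
Balancing electrons gives n = 6 (lcm of 6 and 1).
ΔG° = −nFE° = −(6)(96485)(+0.85) = -492,074 J = -492.1 kJ/mol.

-492.1 kJ/mol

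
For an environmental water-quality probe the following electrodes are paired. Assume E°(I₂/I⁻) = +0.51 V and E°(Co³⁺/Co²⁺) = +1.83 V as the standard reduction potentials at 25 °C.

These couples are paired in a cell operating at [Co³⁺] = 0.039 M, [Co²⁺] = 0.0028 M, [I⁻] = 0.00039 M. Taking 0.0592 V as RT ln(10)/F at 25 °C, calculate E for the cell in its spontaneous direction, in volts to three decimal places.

Co³⁺/Co²⁺ is the cathode (higher E°), I₂/I⁻ the anode: E°cell = +1.83 − (+0.51) = +1.32 V, n = 2.
Overall: 2 Co³⁺(aq) + 2 I⁻(aq) → 2 Co²⁺(aq) + I₂(s)
Q = [Co²⁺]^2 / ([Co³⁺]^2·[I⁻]^2); log Q = 4.530.
E = E° − (0.0592/n) log Q = +1.32 − (0.0592/2)(4.530) = +1.186 V.

+1.186 V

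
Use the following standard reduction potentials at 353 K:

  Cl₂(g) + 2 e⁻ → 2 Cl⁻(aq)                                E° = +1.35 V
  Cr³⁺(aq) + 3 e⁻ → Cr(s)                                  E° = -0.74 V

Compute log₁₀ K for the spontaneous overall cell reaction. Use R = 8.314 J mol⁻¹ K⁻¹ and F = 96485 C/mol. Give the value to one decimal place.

Cathode: Cl₂/Cl⁻; anode: Cr³⁺/Cr. E°cell = (+1.35) − (-0.74) = +2.09 V, with n = 6.
ΔG° = −nFE° = −RT ln K, so ln K = nFE°/(RT) = (6)(96485)(+2.09) / ((8.314)(353)) = 412.261.
log₁₀ K = 412.261 / ln 10 = 179.0.

179.0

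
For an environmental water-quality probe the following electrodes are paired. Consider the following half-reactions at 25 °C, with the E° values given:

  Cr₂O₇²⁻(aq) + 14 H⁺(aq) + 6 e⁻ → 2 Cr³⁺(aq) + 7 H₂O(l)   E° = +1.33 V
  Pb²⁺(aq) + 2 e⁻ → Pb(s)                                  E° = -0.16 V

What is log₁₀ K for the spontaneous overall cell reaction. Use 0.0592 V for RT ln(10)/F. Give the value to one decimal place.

151.0

Cathode: Cr₂O₇²⁻/Cr³⁺; anode: Pb²⁺/Pb. E°cell = +1.49 V, n = 6.
log K = nE°cell / 0.0592 = (6)(+1.49) / 0.0592 = 151.0.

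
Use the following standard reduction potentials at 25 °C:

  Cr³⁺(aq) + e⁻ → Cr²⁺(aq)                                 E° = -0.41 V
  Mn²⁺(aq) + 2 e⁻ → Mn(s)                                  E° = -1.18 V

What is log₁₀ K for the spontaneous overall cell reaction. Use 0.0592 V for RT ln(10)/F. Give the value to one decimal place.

26.0

Cathode: Cr³⁺/Cr²⁺; anode: Mn²⁺/Mn. E°cell = +0.77 V, n = 2.
log K = nE°cell / 0.0592 = (2)(+0.77) / 0.0592 = 26.0.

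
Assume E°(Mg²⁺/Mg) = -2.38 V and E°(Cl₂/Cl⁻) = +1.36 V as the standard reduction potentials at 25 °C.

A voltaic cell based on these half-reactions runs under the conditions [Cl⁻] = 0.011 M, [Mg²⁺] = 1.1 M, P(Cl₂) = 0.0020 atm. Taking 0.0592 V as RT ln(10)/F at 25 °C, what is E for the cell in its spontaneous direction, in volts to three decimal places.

+3.775 V

Cl₂/Cl⁻ is the cathode (higher E°), Mg²⁺/Mg the anode: E°cell = +1.36 − (-2.38) = +3.74 V, n = 2.
Overall: Cl₂(g) + Mg(s) → 2 Cl⁻(aq) + Mg²⁺(aq)
Q = [Cl⁻]^2·[Mg²⁺] / (P(Cl₂)); log Q = -1.177.
E = E° − (0.0592/n) log Q = +3.74 − (0.0592/2)(-1.177) = +3.775 V.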